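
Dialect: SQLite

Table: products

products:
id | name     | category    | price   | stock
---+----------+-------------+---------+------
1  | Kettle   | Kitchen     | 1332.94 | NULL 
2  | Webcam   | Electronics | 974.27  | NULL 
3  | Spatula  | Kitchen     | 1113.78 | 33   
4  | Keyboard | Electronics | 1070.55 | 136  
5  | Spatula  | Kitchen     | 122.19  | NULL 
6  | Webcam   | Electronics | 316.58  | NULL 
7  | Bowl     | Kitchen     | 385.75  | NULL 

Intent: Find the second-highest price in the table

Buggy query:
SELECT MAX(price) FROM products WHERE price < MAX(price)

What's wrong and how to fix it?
Bug: The inner MAX is an aggregate inside WHERE, which is not allowed

Fix: Compute the overall MAX in a subquery, then take MAX of rows below it

Corrected query:
SELECT MAX(price) FROM products WHERE price < (SELECT MAX(price) FROM products)

Result:
MAX(price)
----------
1113.78   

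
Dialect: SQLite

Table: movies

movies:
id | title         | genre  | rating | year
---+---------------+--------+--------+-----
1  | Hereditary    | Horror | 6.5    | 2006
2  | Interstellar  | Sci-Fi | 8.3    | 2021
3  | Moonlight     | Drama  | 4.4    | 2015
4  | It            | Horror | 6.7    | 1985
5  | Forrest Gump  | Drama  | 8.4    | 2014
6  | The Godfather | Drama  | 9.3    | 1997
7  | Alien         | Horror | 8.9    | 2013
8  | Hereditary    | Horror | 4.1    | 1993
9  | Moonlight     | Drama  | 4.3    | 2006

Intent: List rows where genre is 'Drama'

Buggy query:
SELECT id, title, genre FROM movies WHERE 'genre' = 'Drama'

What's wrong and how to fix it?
Bug: 'genre' in single quotes is a string literal, not the column; the comparison is literal-vs-literal and never true

Fix: Reference the column as genre without single quotes

Corrected query:
SELECT id, title, genre FROM movies WHERE genre = 'Drama'

Result:
id | title         | genre
---+---------------+------
3  | Moonlight     | Drama
5  | Forrest Gump  | Drama
6  | The Godfather | Drama
9  | Moonlight     | Drama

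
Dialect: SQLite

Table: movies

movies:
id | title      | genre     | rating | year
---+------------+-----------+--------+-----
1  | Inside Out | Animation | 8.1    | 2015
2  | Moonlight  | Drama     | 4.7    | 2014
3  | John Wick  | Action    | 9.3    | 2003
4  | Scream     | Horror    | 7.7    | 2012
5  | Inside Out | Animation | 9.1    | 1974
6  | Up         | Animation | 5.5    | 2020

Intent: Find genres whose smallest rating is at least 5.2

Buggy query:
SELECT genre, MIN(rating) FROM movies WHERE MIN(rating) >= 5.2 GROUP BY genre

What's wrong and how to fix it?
Bug: MIN() in WHERE is a misuse of aggregate

Fix: Use HAVING for the per-group MIN condition

Corrected query:
SELECT genre, MIN(rating) FROM movies GROUP BY genre HAVING MIN(rating) >= 5.2

Result:
genre     | MIN(rating)
----------+------------
Action    | 9.3        
Animation | 5.5        
Horror    | 7.7        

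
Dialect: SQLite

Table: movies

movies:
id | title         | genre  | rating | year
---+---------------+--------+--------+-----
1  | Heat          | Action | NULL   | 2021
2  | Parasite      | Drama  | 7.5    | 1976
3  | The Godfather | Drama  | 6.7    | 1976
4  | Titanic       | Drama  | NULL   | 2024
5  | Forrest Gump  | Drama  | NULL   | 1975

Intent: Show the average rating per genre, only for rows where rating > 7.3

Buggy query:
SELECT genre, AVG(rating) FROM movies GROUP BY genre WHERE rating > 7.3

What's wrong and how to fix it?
Bug: WHERE cannot follow GROUP BY

Fix: Move the WHERE clause before GROUP BY

Corrected query:
SELECT genre, AVG(rating) FROM movies WHERE rating > 7.3 GROUP BY genre

Result:
genre | AVG(rating)
------+------------
Drama | 7.5        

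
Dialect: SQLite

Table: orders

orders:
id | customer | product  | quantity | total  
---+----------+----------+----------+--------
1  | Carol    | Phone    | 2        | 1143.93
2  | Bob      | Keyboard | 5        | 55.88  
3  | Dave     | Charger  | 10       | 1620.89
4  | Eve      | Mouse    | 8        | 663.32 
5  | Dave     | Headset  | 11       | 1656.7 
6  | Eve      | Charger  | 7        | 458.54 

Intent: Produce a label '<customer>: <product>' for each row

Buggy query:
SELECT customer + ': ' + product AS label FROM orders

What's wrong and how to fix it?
Bug: '+' is numeric addition; on text columns SQLite converts them to 0 instead of concatenating

Fix: Replace + with || to concatenate text

Corrected query:
SELECT customer || ': ' || product AS label FROM orders

Result:
label        
-------------
Carol: Phone 
Bob: Keyboard
Dave: Charger
Eve: Mouse   
Dave: Headset
Eve: Charger 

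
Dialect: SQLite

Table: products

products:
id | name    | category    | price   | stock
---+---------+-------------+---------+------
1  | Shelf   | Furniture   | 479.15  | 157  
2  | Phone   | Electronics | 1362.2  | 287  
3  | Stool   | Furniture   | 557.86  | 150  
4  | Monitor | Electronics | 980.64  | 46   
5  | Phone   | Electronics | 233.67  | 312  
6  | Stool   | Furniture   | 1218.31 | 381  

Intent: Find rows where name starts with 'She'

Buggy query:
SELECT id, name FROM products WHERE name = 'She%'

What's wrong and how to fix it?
Bug: Wildcards only work with LIKE; '=' treats '%' as a literal character

Fix: Replace '=' with LIKE so 'She%' is treated as a pattern

Corrected query:
SELECT id, name FROM products WHERE name LIKE 'She%'

Result:
id | name 
---+------
1  | Shelf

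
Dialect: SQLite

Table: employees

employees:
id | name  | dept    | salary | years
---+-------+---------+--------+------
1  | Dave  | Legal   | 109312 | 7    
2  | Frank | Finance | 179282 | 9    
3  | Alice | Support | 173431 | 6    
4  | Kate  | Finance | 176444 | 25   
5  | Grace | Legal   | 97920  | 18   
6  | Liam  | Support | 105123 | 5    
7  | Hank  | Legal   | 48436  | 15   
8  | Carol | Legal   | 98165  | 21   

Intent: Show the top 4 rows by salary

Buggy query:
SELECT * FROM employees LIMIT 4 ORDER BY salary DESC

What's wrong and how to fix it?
Bug: LIMIT must come after ORDER BY

Fix: Swap the clauses: ORDER BY first, then LIMIT

Corrected query:
SELECT * FROM employees ORDER BY salary DESC LIMIT 4

Result:
id | name  | dept    | salary | years
---+-------+---------+--------+------
2  | Frank | Finance | 179282 | 9    
4  | Kate  | Finance | 176444 | 25   
3  | Alice | Support | 173431 | 6    
1  | Dave  | Legal   | 109312 | 7    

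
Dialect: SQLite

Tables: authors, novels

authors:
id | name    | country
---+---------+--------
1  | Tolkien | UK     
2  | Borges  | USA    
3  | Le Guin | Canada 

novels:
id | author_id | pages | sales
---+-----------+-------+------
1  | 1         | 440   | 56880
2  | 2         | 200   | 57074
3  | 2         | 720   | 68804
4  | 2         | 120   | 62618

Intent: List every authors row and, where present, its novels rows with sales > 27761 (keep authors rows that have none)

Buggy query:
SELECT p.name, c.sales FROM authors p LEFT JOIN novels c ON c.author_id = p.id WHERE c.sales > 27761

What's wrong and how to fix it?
Bug: Filtering c.sales in WHERE discards the NULL rows produced by LEFT JOIN, turning it into an inner join

Fix: Put 'c.sales > 27761' in the JOIN's ON clause instead of WHERE

Corrected query:
SELECT p.name, c.sales FROM authors p LEFT JOIN novels c ON c.author_id = p.id AND c.sales > 27761

Result:
name    | sales
--------+------
Tolkien | 56880
Borges  | 57074
Borges  | 62618
Borges  | 68804
Le Guin | NULL 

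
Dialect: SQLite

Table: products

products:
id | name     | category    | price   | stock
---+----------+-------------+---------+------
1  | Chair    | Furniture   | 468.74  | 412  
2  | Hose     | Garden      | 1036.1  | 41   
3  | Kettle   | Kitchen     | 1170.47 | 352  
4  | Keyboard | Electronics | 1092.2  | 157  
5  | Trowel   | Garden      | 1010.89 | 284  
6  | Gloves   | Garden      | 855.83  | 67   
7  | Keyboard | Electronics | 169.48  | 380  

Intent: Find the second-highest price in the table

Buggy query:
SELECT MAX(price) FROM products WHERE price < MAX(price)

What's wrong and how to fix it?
Bug: MAX(price) on the right of the comparison is an aggregate-in-WHERE error

Fix: Put the inner MAX in a scalar subquery

Corrected query:
SELECT MAX(price) FROM products WHERE price < (SELECT MAX(price) FROM products)

Result:
MAX(price)
----------
1092.2    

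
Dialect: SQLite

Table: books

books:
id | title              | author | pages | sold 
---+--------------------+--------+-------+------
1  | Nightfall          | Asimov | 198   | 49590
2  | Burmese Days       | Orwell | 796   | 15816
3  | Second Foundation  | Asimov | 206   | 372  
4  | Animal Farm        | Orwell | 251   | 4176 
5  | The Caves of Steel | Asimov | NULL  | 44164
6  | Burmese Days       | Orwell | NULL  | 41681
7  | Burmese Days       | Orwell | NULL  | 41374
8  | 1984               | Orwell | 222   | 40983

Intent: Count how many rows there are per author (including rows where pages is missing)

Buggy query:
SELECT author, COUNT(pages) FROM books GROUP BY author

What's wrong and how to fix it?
Bug: COUNT(column) counts non-NULL values only; rows with NULL pages aren't counted

Fix: Replace COUNT(pages) with COUNT(*)

Corrected query:
SELECT author, COUNT(*) FROM books GROUP BY author

Result:
author | COUNT(*)
-------+---------
Asimov | 3       
Orwell | 5       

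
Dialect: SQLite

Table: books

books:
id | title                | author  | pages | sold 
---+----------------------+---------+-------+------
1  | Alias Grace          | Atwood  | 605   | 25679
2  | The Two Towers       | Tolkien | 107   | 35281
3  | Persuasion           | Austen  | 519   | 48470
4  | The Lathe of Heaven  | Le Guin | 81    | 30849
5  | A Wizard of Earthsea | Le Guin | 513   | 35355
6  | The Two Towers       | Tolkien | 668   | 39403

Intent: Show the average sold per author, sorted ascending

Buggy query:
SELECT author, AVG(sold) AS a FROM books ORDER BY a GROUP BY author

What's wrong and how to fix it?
Bug: ORDER BY appears before GROUP BY; SQL clause order requires GROUP BY first

Fix: Reorder: SELECT … FROM … GROUP BY … ORDER BY …

Corrected query:
SELECT author, AVG(sold) AS a FROM books GROUP BY author ORDER BY a

Result:
author  | a    
--------+------
Atwood  | 25679
Le Guin | 33102
Tolkien | 37342
Austen  | 48470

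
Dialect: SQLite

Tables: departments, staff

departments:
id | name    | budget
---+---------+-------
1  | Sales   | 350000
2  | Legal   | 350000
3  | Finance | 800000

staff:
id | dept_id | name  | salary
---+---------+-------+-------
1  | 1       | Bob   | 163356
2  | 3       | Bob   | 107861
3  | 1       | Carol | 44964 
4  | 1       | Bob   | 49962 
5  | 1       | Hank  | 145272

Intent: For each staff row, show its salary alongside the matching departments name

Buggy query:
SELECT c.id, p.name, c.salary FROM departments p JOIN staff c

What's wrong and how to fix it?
Bug: JOIN with no ON clause produces a cartesian product; every staff row pairs with every departments row

Fix: Add ON c.dept_id = p.id to the JOIN

Corrected query:
SELECT c.id, p.name, c.salary FROM departments p JOIN staff c ON c.dept_id = p.id

Result:
id | name    | salary
---+---------+-------
1  | Sales   | 163356
2  | Finance | 107861
3  | Sales   | 44964 
4  | Sales   | 49962 
5  | Sales   | 145272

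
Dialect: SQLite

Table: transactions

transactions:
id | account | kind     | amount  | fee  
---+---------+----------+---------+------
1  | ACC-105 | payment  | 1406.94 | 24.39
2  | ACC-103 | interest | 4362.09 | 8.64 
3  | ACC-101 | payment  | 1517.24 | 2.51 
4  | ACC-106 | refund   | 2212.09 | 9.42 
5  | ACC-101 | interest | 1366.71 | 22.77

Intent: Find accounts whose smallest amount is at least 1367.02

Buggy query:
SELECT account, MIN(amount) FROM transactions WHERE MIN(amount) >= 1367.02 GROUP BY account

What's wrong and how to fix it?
Bug: MIN() in WHERE is a misuse of aggregate

Fix: Use HAVING for the per-group MIN condition

Corrected query:
SELECT account, MIN(amount) FROM transactions GROUP BY account HAVING MIN(amount) >= 1367.02

Result:
account | MIN(amount)
--------+------------
ACC-103 | 4362.09    
ACC-105 | 1406.94    
ACC-106 | 2212.09    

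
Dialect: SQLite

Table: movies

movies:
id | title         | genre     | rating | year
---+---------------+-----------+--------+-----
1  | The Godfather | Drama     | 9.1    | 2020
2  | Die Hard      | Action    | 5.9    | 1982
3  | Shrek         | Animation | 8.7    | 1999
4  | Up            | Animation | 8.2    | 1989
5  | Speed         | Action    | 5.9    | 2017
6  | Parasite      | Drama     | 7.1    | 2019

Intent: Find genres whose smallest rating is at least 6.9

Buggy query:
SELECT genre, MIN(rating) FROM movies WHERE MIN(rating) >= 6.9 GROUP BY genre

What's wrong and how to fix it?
Bug: MIN() in WHERE is a misuse of aggregate

Fix: Use HAVING for the per-group MIN condition

Corrected query:
SELECT genre, MIN(rating) FROM movies GROUP BY genre HAVING MIN(rating) >= 6.9

Result:
genre     | MIN(rating)
----------+------------
Animation | 8.2        
Drama     | 7.1        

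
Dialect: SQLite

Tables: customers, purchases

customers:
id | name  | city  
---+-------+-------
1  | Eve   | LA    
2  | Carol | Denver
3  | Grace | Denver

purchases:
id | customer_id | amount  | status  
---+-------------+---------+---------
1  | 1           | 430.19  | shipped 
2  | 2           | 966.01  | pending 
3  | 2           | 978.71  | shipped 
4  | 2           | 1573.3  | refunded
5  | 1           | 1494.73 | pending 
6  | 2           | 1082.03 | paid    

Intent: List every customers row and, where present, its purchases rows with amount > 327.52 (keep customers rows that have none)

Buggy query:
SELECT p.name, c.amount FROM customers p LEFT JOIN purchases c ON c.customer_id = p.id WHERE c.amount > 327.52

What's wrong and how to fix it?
Bug: A WHERE condition on the right-hand table after LEFT JOIN drops unmatched parents

Fix: Put 'c.amount > 327.52' in the JOIN's ON clause instead of WHERE

Corrected query:
SELECT p.name, c.amount FROM customers p LEFT JOIN purchases c ON c.customer_id = p.id AND c.amount > 327.52

Result:
name  | amount 
------+--------
Eve   | 430.19 
Eve   | 1494.73
Carol | 966.01 
Carol | 978.71 
Carol | 1082.03
Carol | 1573.3 
Grace | NULL   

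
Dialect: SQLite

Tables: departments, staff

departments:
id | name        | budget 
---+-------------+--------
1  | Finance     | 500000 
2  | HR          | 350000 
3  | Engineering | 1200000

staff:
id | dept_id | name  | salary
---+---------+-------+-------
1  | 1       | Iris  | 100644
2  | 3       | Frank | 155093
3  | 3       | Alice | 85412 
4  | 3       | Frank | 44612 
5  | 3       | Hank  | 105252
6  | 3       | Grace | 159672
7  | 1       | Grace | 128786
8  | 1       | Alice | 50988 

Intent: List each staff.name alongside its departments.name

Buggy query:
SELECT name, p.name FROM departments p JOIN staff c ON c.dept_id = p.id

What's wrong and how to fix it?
Bug: 'name' exists in both joined tables, so the database can't tell which one is meant

Fix: Qualify the column with its table alias (c.name)

Corrected query:
SELECT c.name, p.name FROM departments p JOIN staff c ON c.dept_id = p.id

Result:
name  | name       
------+------------
Iris  | Finance    
Frank | Engineering
Alice | Engineering
Frank | Engineering
Hank  | Engineering
Grace | Engineering
Grace | Finance    
Alice | Finance    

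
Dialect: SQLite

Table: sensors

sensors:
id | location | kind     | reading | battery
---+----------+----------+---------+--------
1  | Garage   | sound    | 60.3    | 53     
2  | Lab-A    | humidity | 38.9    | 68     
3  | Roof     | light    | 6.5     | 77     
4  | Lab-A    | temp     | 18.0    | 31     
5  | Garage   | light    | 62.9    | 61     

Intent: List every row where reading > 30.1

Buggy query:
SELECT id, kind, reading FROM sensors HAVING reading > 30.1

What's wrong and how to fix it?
Bug: This is a non-aggregate query (no GROUP BY, no aggregates), so in SQLite the HAVING clause is invalid here; a row-level condition belongs in WHERE

Fix: Replace HAVING with WHERE since the condition applies to individual rows

Corrected query:
SELECT id, kind, reading FROM sensors WHERE reading > 30.1

Result:
id | kind     | reading
---+----------+--------
1  | sound    | 60.3   
2  | humidity | 38.9   
5  | light    | 62.9   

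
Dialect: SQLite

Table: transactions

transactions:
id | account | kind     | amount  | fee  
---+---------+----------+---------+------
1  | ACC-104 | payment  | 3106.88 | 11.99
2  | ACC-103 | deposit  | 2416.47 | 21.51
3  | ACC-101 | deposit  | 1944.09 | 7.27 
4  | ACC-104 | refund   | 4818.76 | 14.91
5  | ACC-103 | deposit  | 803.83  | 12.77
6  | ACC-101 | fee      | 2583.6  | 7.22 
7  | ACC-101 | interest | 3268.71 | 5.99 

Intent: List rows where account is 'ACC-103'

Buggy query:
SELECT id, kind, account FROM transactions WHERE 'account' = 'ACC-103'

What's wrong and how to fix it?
Bug: Single quotes denote string literals in SQL; the column name is being compared as a constant string

Fix: Remove the quotes around the column name (or use double quotes for an identifier)

Corrected query:
SELECT id, kind, account FROM transactions WHERE account = 'ACC-103'

Result:
id | kind    | account
---+---------+--------
2  | deposit | ACC-103
5  | deposit | ACC-103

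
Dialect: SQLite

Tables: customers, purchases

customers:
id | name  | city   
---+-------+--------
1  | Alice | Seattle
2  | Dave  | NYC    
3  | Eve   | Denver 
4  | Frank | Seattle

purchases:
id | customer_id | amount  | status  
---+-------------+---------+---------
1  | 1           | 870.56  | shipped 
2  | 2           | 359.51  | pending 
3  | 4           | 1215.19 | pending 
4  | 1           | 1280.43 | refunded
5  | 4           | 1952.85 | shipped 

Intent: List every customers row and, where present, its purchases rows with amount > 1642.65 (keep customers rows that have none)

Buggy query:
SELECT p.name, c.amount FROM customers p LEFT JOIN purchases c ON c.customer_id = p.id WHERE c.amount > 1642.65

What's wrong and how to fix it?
Bug: Filtering c.amount in WHERE discards the NULL rows produced by LEFT JOIN, turning it into an inner join

Fix: Move the right-table condition into the ON clause so unmatched parents are kept

Corrected query:
SELECT p.name, c.amount FROM customers p LEFT JOIN purchases c ON c.customer_id = p.id AND c.amount > 1642.65

Result:
name  | amount 
------+--------
Alice | NULL   
Dave  | NULL   
Eve   | NULL   
Frank | 1952.85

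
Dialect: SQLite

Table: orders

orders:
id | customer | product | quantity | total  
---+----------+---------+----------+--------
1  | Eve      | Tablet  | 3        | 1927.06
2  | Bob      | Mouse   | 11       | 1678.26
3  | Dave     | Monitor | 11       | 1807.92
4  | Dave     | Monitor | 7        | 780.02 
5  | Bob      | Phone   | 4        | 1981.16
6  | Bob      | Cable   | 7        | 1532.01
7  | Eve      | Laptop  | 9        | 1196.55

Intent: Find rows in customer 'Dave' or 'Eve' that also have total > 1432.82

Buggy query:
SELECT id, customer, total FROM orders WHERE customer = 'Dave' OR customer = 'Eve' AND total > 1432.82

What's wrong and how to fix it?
Bug: AND binds tighter than OR, so this parses as customer = 'Dave' OR (customer = 'Eve' AND total > 1432.82)

Fix: Add parentheses around the OR so the AND applies to both alternatives

Corrected query:
SELECT id, customer, total FROM orders WHERE (customer = 'Dave' OR customer = 'Eve') AND total > 1432.82

Result:
id | customer | total  
---+----------+--------
1  | Eve      | 1927.06
3  | Dave     | 1807.92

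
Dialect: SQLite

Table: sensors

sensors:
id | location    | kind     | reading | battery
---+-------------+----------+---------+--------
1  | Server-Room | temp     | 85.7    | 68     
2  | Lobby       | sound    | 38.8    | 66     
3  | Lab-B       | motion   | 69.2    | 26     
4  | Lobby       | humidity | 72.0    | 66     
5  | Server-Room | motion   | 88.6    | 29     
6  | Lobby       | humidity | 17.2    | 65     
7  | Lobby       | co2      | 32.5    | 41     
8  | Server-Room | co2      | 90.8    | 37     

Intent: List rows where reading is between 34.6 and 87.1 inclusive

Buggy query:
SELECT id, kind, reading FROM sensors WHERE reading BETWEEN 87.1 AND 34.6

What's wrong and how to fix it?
Bug: BETWEEN expects the lower bound first; with 87.1 AND 34.6 the range is empty

Fix: Write BETWEEN 34.6 AND 87.1

Corrected query:
SELECT id, kind, reading FROM sensors WHERE reading BETWEEN 34.6 AND 87.1

Result:
id | kind     | reading
---+----------+--------
1  | temp     | 85.7   
2  | sound    | 38.8   
3  | motion   | 69.2   
4  | humidity | 72     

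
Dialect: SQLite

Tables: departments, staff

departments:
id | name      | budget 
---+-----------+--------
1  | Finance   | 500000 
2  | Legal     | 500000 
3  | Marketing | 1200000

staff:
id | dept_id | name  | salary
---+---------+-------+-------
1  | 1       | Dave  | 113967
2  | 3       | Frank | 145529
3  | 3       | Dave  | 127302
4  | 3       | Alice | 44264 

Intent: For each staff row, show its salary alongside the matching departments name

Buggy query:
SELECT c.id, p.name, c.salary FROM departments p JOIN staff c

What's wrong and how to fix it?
Bug: JOIN with no ON clause produces a cartesian product; every staff row pairs with every departments row

Fix: Specify the join condition linking the foreign key to the parent id

Corrected query:
SELECT c.id, p.name, c.salary FROM departments p JOIN staff c ON c.dept_id = p.id

Result:
id | name      | salary
---+-----------+-------
1  | Finance   | 113967
2  | Marketing | 145529
3  | Marketing | 127302
4  | Marketing | 44264 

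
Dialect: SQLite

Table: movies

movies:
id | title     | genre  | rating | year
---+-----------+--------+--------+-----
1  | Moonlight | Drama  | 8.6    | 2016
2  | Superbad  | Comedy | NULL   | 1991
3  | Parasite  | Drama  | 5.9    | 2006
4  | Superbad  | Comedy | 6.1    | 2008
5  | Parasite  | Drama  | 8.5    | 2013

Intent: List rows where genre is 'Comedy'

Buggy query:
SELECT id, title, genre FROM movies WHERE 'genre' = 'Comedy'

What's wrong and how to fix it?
Bug: Single quotes denote string literals in SQL; the column name is being compared as a constant string

Fix: Remove the quotes around the column name (or use double quotes for an identifier)

Corrected query:
SELECT id, title, genre FROM movies WHERE genre = 'Comedy'

Result:
id | title    | genre 
---+----------+-------
2  | Superbad | Comedy
4  | Superbad | Comedy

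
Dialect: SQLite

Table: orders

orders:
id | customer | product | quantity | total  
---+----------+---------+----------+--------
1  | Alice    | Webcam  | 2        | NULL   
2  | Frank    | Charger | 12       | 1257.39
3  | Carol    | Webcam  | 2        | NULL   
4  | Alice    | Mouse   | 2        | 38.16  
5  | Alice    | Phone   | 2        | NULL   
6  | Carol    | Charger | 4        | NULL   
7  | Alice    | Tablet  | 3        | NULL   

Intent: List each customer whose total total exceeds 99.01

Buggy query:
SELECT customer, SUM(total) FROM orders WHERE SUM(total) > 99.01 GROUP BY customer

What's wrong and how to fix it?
Bug: Aggregate functions cannot appear in a WHERE clause

Fix: Move the aggregate condition to a HAVING clause

Corrected query:
SELECT customer, SUM(total) FROM orders GROUP BY customer HAVING SUM(total) > 99.01

Result:
customer | SUM(total)
---------+-----------
Frank    | 1257.39   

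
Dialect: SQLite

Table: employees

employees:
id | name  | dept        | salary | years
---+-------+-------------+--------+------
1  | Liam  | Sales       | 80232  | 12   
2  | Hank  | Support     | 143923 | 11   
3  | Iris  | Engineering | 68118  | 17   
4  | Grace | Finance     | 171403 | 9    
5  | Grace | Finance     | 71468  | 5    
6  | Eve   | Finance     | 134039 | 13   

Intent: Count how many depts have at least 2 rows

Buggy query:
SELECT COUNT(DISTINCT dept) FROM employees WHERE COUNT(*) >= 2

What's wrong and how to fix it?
Bug: COUNT(*) cannot appear in WHERE; the per-group count doesn't exist yet

Fix: Use a subquery that GROUPs and filters with HAVING, then count its rows

Corrected query:
SELECT COUNT(*) FROM (SELECT dept FROM employees GROUP BY dept HAVING COUNT(*) >= 2)

Result:
COUNT(*)
--------
1       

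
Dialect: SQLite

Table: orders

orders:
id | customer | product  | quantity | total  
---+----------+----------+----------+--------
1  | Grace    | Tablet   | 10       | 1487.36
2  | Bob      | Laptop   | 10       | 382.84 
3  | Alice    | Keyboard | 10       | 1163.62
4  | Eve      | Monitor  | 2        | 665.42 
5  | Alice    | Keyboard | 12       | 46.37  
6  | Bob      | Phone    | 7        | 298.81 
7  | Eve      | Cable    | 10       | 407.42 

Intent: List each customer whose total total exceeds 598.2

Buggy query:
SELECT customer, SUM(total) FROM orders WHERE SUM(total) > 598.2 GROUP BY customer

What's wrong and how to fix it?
Bug: SUM(total) is an aggregate, but WHERE filters rows before aggregation

Fix: Move the aggregate condition to a HAVING clause

Corrected query:
SELECT customer, SUM(total) FROM orders GROUP BY customer HAVING SUM(total) > 598.2

Result:
customer | SUM(total)
---------+-----------
Alice    | 1209.99   
Bob      | 681.65    
Eve      | 1072.84   
Grace    | 1487.36   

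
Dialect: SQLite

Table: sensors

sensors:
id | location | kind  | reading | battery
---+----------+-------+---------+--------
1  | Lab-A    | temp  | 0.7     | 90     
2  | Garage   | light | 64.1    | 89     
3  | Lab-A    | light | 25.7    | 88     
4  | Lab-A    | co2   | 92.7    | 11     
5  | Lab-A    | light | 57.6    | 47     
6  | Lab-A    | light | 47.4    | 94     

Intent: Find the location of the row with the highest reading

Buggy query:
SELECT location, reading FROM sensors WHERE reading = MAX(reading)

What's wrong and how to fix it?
Bug: MAX(reading) is an aggregate and cannot be used directly in WHERE

Fix: Wrap MAX in a scalar subquery so WHERE compares against a single value

Corrected query:
SELECT location, reading FROM sensors WHERE reading = (SELECT MAX(reading) FROM sensors)

Result:
location | reading
---------+--------
Lab-A    | 92.7   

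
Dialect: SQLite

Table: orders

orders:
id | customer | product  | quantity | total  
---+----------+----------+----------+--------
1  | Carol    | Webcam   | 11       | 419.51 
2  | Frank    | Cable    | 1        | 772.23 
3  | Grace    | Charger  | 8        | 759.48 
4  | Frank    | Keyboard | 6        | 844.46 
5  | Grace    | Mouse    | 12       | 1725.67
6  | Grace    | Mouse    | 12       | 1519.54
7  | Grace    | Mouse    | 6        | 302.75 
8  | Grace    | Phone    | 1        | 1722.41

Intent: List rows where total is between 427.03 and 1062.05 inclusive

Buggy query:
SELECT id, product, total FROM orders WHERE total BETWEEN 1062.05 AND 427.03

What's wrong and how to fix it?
Bug: The bounds are reversed; BETWEEN a AND b requires a <= b to match anything

Fix: Write BETWEEN 427.03 AND 1062.05

Corrected query:
SELECT id, product, total FROM orders WHERE total BETWEEN 427.03 AND 1062.05

Result:
id | product  | total 
---+----------+-------
2  | Cable    | 772.23
3  | Charger  | 759.48
4  | Keyboard | 844.46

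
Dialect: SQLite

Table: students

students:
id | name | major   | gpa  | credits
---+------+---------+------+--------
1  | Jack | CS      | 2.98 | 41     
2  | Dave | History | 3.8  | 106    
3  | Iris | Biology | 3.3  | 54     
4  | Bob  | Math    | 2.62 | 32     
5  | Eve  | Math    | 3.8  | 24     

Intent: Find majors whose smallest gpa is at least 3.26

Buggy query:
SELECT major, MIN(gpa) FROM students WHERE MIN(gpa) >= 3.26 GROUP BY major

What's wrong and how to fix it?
Bug: Aggregates like MIN are computed per group after WHERE runs

Fix: Replace WHERE with HAVING after the GROUP BY

Corrected query:
SELECT major, MIN(gpa) FROM students GROUP BY major HAVING MIN(gpa) >= 3.26

Result:
major   | MIN(gpa)
--------+---------
Biology | 3.3     
History | 3.8     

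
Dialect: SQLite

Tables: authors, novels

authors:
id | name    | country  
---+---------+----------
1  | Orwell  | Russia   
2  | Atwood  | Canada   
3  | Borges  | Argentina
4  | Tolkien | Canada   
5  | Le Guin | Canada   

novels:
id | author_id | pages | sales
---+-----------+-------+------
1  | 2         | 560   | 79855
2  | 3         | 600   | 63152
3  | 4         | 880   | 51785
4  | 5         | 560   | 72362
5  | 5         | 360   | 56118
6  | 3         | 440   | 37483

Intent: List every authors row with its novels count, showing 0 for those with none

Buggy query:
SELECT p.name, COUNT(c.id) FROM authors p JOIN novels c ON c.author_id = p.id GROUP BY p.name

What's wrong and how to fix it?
Bug: An inner join excludes parents with zero children

Fix: Switch to LEFT JOIN to retain unmatched parent rows

Corrected query:
SELECT p.name, COUNT(c.id) FROM authors p LEFT JOIN novels c ON c.author_id = p.id GROUP BY p.name

Result:
name    | COUNT(c.id)
--------+------------
Atwood  | 1          
Borges  | 2          
Le Guin | 2          
Orwell  | 0          
Tolkien | 1          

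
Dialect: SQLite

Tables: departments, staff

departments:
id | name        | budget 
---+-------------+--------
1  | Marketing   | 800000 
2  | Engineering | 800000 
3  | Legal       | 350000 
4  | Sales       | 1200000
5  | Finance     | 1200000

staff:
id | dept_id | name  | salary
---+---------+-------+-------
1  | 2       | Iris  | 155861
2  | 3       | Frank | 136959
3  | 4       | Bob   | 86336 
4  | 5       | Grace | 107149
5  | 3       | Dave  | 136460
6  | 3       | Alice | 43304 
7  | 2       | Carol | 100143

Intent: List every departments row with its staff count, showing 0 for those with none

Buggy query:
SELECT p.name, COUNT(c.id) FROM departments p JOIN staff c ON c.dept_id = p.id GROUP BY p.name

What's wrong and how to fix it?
Bug: An inner join excludes parents with zero children

Fix: Switch to LEFT JOIN to retain unmatched parent rows

Corrected query:
SELECT p.name, COUNT(c.id) FROM departments p LEFT JOIN staff c ON c.dept_id = p.id GROUP BY p.name

Result:
name        | COUNT(c.id)
------------+------------
Engineering | 2          
Finance     | 1          
Legal       | 3          
Marketing   | 0          
Sales       | 1          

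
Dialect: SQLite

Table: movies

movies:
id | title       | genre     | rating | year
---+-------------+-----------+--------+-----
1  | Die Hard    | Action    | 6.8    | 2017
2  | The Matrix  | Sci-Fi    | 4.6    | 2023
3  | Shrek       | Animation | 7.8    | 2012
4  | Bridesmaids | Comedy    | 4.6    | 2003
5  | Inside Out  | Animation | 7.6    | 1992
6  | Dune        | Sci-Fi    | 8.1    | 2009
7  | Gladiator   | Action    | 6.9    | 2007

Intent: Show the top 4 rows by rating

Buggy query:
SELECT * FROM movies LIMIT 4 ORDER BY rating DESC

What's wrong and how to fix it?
Bug: ORDER BY cannot follow LIMIT; LIMIT is the final clause

Fix: Sort with ORDER BY, then apply LIMIT

Corrected query:
SELECT * FROM movies ORDER BY rating DESC LIMIT 4

Result:
id | title      | genre     | rating | year
---+------------+-----------+--------+-----
6  | Dune       | Sci-Fi    | 8.1    | 2009
3  | Shrek      | Animation | 7.8    | 2012
5  | Inside Out | Animation | 7.6    | 1992
7  | Gladiator  | Action    | 6.9    | 2007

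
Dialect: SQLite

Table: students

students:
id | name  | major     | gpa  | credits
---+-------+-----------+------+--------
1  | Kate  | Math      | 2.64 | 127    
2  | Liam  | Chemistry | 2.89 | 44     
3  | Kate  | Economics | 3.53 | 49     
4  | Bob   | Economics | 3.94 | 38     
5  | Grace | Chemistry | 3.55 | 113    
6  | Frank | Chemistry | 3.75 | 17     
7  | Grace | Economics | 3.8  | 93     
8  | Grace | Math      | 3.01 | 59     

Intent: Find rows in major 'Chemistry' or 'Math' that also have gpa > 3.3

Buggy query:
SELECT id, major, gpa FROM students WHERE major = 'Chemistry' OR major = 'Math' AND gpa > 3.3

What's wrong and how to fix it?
Bug: AND binds tighter than OR, so this parses as major = 'Chemistry' OR (major = 'Math' AND gpa > 3.3)

Fix: Group the OR with parentheses (or use IN), then AND the threshold

Corrected query:
SELECT id, major, gpa FROM students WHERE (major = 'Chemistry' OR major = 'Math') AND gpa > 3.3

Result:
id | major     | gpa 
---+-----------+-----
5  | Chemistry | 3.55
6  | Chemistry | 3.75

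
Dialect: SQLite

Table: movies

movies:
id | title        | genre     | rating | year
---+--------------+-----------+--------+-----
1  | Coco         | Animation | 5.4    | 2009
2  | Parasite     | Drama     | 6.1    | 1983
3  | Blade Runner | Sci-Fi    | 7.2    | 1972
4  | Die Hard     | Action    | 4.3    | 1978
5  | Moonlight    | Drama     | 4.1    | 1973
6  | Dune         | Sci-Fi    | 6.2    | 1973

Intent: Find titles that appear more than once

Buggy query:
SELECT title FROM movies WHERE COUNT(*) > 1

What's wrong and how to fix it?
Bug: WHERE can't reference COUNT(*); aggregates are computed after WHERE

Fix: Group first, then use HAVING for the count condition

Corrected query:
SELECT title FROM movies GROUP BY title HAVING COUNT(*) > 1

Result:
(no rows)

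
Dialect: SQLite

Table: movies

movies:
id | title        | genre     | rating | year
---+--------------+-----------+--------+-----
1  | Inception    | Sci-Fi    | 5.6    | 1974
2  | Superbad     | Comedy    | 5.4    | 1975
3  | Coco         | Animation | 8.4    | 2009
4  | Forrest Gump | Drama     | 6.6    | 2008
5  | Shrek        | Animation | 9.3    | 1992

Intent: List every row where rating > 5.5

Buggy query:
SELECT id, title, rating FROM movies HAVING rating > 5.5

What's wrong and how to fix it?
Bug: This is a non-aggregate query (no GROUP BY, no aggregates), so in SQLite the HAVING clause is invalid here; a row-level condition belongs in WHERE

Fix: Replace HAVING with WHERE since the condition applies to individual rows

Corrected query:
SELECT id, title, rating FROM movies WHERE rating > 5.5

Result:
id | title        | rating
---+--------------+-------
1  | Inception    | 5.6   
3  | Coco         | 8.4   
4  | Forrest Gump | 6.6   
5  | Shrek        | 9.3   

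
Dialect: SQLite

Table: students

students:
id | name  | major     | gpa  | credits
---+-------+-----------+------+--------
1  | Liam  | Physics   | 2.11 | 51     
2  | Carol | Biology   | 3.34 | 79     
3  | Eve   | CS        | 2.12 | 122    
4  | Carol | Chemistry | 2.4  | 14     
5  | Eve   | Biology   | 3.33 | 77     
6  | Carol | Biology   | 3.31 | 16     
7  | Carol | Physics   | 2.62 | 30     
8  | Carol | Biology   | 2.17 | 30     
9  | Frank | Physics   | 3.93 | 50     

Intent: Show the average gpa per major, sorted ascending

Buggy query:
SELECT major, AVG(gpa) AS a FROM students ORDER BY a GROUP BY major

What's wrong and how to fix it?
Bug: GROUP BY must precede ORDER BY

Fix: Move ORDER BY to the end, after GROUP BY

Corrected query:
SELECT major, AVG(gpa) AS a FROM students GROUP BY major ORDER BY a

Result:
major     | a       
----------+---------
CS        | 2.12    
Chemistry | 2.4     
Physics   | 2.886667
Biology   | 3.0375  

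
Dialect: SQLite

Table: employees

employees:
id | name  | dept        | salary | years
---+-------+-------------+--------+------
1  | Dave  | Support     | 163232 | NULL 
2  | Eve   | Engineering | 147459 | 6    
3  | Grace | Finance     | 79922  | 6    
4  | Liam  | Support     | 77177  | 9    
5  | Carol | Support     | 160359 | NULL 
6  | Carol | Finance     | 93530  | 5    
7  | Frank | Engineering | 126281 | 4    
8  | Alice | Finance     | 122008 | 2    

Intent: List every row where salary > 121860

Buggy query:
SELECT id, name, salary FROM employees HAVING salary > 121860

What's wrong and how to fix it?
Bug: This is a non-aggregate query (no GROUP BY, no aggregates), so in SQLite the HAVING clause is invalid here; a row-level condition belongs in WHERE

Fix: Replace HAVING with WHERE since the condition applies to individual rows

Corrected query:
SELECT id, name, salary FROM employees WHERE salary > 121860

Result:
id | name  | salary
---+-------+-------
1  | Dave  | 163232
2  | Eve   | 147459
5  | Carol | 160359
7  | Frank | 126281
8  | Alice | 122008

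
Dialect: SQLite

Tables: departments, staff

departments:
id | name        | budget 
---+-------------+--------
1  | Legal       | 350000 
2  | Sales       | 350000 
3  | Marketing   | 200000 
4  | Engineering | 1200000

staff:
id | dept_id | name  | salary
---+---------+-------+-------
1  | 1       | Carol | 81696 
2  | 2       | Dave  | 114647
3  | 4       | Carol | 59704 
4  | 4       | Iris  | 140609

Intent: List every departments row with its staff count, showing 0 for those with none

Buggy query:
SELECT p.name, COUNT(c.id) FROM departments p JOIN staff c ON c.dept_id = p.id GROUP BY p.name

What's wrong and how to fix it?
Bug: An inner join excludes parents with zero children

Fix: Switch to LEFT JOIN to retain unmatched parent rows

Corrected query:
SELECT p.name, COUNT(c.id) FROM departments p LEFT JOIN staff c ON c.dept_id = p.id GROUP BY p.name

Result:
name        | COUNT(c.id)
------------+------------
Engineering | 2          
Legal       | 1          
Marketing   | 0          
Sales       | 1          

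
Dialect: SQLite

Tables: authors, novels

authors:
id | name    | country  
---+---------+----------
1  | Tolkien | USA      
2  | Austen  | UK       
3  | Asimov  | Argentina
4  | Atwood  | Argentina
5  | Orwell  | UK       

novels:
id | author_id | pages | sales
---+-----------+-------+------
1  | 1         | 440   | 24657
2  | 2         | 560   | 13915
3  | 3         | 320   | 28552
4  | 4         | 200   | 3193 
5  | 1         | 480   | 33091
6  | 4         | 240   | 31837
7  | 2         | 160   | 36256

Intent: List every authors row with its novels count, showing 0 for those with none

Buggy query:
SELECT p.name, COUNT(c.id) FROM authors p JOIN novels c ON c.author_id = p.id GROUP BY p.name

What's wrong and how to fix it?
Bug: INNER JOIN drops authors rows that have no matching novels rows

Fix: Switch to LEFT JOIN to retain unmatched parent rows

Corrected query:
SELECT p.name, COUNT(c.id) FROM authors p LEFT JOIN novels c ON c.author_id = p.id GROUP BY p.name

Result:
name    | COUNT(c.id)
--------+------------
Asimov  | 1          
Atwood  | 2          
Austen  | 2          
Orwell  | 0          
Tolkien | 2          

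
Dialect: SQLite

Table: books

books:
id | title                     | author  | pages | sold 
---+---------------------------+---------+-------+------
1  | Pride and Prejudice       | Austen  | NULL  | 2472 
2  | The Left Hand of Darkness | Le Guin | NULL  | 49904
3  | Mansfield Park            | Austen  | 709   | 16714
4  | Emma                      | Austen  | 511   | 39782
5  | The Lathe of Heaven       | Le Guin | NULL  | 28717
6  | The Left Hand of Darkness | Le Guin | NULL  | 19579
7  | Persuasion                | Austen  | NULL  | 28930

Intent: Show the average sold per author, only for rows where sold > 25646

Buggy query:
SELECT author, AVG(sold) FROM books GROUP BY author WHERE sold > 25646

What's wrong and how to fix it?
Bug: Row-level WHERE must come before GROUP BY in the clause order

Fix: Move the WHERE clause before GROUP BY

Corrected query:
SELECT author, AVG(sold) FROM books WHERE sold > 25646 GROUP BY author

Result:
author  | AVG(sold)
--------+----------
Austen  | 34356    
Le Guin | 39310.5  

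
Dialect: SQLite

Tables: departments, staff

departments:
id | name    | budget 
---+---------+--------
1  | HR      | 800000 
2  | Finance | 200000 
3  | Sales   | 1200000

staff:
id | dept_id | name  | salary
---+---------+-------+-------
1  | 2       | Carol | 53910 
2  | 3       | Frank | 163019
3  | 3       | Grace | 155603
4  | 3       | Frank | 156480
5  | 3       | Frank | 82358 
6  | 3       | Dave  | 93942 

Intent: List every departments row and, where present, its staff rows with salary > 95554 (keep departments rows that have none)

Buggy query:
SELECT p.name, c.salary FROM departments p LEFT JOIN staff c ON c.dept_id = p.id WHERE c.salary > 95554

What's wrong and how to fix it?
Bug: Filtering c.salary in WHERE discards the NULL rows produced by LEFT JOIN, turning it into an inner join

Fix: Put 'c.salary > 95554' in the JOIN's ON clause instead of WHERE

Corrected query:
SELECT p.name, c.salary FROM departments p LEFT JOIN staff c ON c.dept_id = p.id AND c.salary > 95554

Result:
name    | salary
--------+-------
HR      | NULL  
Finance | NULL  
Sales   | 155603
Sales   | 156480
Sales   | 163019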